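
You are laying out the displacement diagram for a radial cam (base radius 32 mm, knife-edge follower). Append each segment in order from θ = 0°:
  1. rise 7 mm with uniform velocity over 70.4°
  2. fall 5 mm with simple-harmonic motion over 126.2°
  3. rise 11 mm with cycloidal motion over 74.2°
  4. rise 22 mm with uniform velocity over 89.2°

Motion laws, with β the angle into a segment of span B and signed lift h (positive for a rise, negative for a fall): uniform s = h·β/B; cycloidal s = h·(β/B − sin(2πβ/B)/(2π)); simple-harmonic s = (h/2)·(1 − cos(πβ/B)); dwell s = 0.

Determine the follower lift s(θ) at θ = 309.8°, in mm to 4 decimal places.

seg 1 [0°–70.4°] uniform, h=7: full span → s += 7 → s = 7.0000
seg 2 [70.4°–196.6°] simple-harmonic, h=-5: full span → s += -5 → s = 2.0000
seg 3 [196.6°–270.8°] cycloidal, h=11: full span → s += 11 → s = 13.0000
seg 4 [270.8°–360°] uniform, h=22: θ=309.8° here. β=39, B=89.2. 22·39/89.2 = 9.6188 → s = 22.6188

22.6188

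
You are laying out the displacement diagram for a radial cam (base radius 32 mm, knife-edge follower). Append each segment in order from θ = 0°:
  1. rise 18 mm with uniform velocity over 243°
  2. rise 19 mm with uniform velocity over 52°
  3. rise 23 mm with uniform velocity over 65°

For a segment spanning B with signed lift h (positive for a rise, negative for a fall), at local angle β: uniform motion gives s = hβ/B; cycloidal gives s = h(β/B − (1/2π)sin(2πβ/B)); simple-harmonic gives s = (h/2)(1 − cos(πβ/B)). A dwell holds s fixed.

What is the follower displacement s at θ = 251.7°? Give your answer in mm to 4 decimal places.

seg 1 [0°–243°] uniform, h=18: full span → s += 18 → s = 18.0000
seg 2 [243°–295°] uniform, h=19: θ=251.7° here. β=8.7, B=52. 19·8.7/52 = 3.1788 → s = 21.1788

21.1788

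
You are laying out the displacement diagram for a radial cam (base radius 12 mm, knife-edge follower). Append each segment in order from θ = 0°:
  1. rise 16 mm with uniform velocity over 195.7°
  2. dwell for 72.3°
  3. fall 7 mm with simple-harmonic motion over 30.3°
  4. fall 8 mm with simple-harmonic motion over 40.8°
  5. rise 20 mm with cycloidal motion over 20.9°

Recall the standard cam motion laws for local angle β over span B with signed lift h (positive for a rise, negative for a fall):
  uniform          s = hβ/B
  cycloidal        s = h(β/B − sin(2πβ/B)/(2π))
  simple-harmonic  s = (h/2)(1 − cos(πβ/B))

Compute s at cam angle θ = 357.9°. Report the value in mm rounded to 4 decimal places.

seg 1 [0°–195.7°] uniform, h=16: full span → s += 16 → s = 16.0000
seg 2 [195.7°–268°] dwell: s stays 16.0000
seg 3 [268°–298.3°] simple-harmonic, h=-7: full span → s += -7 → s = 9.0000
seg 4 [298.3°–339.1°] simple-harmonic, h=-8: full span → s += -8 → s = 1.0000
seg 5 [339.1°–360°] cycloidal, h=20: θ=357.9° here. β=18.8, B=20.9. 20·(0.8995 − sin(2π·0.8995)/(2π)) = 19.8691 → s = 20.8691

20.8691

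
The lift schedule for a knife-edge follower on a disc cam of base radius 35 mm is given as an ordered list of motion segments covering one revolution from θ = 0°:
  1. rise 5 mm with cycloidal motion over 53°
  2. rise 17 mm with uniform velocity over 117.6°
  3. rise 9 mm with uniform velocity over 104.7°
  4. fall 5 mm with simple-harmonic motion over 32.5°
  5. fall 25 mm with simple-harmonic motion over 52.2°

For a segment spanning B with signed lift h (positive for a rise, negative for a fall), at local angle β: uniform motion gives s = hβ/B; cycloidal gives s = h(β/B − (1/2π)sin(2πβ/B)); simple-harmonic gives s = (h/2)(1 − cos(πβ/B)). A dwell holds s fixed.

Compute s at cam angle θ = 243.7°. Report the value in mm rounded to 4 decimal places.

seg 1 [0°–53°] cycloidal, h=5: full span → s += 5 → s = 5.0000
seg 2 [53°–170.6°] uniform, h=17: full span → s += 17 → s = 22.0000
seg 3 [170.6°–275.3°] uniform, h=9: θ=243.7° here. β=73.1, B=104.7. 9·73.1/104.7 = 6.2837 → s = 28.2837

28.2837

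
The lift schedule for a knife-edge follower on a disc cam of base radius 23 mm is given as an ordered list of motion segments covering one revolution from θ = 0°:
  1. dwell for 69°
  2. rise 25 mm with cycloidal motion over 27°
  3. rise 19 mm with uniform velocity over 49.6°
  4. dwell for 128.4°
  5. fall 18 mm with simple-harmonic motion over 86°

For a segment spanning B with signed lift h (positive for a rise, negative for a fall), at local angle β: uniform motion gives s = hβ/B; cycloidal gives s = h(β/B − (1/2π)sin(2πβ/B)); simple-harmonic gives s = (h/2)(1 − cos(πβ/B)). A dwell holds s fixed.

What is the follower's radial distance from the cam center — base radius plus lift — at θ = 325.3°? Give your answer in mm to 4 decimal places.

seg 1 [0°–69°] dwell: s stays 0.0000
seg 2 [69°–96°] cycloidal, h=25: full span → s += 25 → s = 25.0000
seg 3 [96°–145.6°] uniform, h=19: full span → s += 19 → s = 44.0000
seg 4 [145.6°–274°] dwell: s stays 44.0000
seg 5 [274°–360°] simple-harmonic, h=-18: θ=325.3° here. β=51.3, B=86. -18/2·(1 − cos(π·0.5965)) = -11.6872 → s = 32.3128
radial distance = base radius + s = 23 + 32.3128 = 55.3128

55.3128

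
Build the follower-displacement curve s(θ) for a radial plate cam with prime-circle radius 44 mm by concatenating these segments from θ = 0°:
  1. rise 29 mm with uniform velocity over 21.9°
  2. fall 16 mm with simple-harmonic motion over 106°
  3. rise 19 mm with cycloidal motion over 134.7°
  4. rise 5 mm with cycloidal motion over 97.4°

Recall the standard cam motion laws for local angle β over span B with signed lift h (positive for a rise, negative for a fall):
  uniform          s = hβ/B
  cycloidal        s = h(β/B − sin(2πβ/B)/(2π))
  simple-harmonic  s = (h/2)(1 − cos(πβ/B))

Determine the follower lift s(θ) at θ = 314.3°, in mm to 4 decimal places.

seg 1 [0°–21.9°] uniform, h=29: full span → s += 29 → s = 29.0000
seg 2 [21.9°–127.9°] simple-harmonic, h=-16: full span → s += -16 → s = 13.0000
seg 3 [127.9°–262.6°] cycloidal, h=19: full span → s += 19 → s = 32.0000
seg 4 [262.6°–360°] cycloidal, h=5: θ=314.3° here. β=51.7, B=97.4. 5·(0.5308 − sin(2π·0.5308)/(2π)) = 2.8070 → s = 34.8070

34.8070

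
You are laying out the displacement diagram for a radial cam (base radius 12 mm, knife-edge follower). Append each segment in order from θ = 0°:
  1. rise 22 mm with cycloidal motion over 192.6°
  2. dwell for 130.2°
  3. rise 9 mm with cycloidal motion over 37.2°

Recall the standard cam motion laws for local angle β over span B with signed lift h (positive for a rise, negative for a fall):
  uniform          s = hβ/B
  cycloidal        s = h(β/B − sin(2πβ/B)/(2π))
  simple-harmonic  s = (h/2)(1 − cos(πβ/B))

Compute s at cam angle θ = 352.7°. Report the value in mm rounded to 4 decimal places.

seg 1 [0°–192.6°] cycloidal, h=22: full span → s += 22 → s = 22.0000
seg 2 [192.6°–322.8°] dwell: s stays 22.0000
seg 3 [322.8°–360°] cycloidal, h=9: θ=352.7° here. β=29.9, B=37.2. 9·(0.8038 − sin(2π·0.8038)/(2π)) = 8.5853 → s = 30.5853

30.5853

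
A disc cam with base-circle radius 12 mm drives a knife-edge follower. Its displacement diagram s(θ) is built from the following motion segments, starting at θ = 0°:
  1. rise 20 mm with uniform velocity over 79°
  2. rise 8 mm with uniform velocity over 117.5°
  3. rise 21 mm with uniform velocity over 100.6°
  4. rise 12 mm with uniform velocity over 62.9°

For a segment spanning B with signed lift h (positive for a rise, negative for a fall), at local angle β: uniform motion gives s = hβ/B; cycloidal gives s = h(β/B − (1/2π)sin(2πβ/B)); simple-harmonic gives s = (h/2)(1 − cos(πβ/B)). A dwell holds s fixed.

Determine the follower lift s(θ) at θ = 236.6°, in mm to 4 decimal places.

seg 1 [0°–79°] uniform, h=20: full span → s += 20 → s = 20.0000
seg 2 [79°–196.5°] uniform, h=8: full span → s += 8 → s = 28.0000
seg 3 [196.5°–297.1°] uniform, h=21: θ=236.6° here. β=40.1, B=100.6. 21·40.1/100.6 = 8.3708 → s = 36.3708

36.3708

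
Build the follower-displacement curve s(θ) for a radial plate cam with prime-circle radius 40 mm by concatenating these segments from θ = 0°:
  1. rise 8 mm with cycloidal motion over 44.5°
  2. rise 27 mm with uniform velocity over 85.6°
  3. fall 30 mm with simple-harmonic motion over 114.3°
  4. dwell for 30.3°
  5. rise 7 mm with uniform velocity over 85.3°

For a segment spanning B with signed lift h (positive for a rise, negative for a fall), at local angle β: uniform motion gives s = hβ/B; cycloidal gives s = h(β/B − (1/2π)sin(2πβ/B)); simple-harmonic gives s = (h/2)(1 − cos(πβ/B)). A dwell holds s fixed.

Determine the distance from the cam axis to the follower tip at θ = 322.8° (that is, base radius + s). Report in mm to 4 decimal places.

seg 1 [0°–44.5°] cycloidal, h=8: full span → s += 8 → s = 8.0000
seg 2 [44.5°–130.1°] uniform, h=27: full span → s += 27 → s = 35.0000
seg 3 [130.1°–244.4°] simple-harmonic, h=-30: full span → s += -30 → s = 5.0000
seg 4 [244.4°–274.7°] dwell: s stays 5.0000
seg 5 [274.7°–360°] uniform, h=7: θ=322.8° here. β=48.1, B=85.3. 7·48.1/85.3 = 3.9472 → s = 8.9472
radial distance = base radius + s = 40 + 8.9472 = 48.9472

48.9472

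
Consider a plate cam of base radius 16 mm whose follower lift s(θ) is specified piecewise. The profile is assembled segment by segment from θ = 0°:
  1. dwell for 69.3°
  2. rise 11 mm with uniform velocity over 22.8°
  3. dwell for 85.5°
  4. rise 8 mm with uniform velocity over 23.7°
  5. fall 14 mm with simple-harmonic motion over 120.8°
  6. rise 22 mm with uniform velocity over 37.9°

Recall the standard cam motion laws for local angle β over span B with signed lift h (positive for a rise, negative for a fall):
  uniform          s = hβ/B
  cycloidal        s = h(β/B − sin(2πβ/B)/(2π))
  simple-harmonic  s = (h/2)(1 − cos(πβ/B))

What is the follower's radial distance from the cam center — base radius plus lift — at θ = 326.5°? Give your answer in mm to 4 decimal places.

seg 1 [0°–69.3°] dwell: s stays 0.0000
seg 2 [69.3°–92.1°] uniform, h=11: full span → s += 11 → s = 11.0000
seg 3 [92.1°–177.6°] dwell: s stays 11.0000
seg 4 [177.6°–201.3°] uniform, h=8: full span → s += 8 → s = 19.0000
seg 5 [201.3°–322.1°] simple-harmonic, h=-14: full span → s += -14 → s = 5.0000
seg 6 [322.1°–360°] uniform, h=22: θ=326.5° here. β=4.4, B=37.9. 22·4.4/37.9 = 2.5541 → s = 7.5541
radial distance = base radius + s = 16 + 7.5541 = 23.5541

23.5541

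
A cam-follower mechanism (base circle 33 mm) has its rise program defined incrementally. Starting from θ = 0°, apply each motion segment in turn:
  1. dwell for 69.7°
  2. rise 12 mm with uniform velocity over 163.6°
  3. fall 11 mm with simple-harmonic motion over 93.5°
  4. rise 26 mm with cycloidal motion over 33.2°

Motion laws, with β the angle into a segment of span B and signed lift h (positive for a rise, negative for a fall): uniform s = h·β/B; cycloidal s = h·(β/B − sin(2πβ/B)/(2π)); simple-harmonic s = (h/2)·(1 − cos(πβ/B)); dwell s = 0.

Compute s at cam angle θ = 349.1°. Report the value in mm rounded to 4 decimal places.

seg 1 [0°–69.7°] dwell: s stays 0.0000
seg 2 [69.7°–233.3°] uniform, h=12: full span → s += 12 → s = 12.0000
seg 3 [233.3°–326.8°] simple-harmonic, h=-11: full span → s += -11 → s = 1.0000
seg 4 [326.8°–360°] cycloidal, h=26: θ=349.1° here. β=22.3, B=33.2. 26·(0.6717 − sin(2π·0.6717)/(2π)) = 21.1110 → s = 22.1110

22.1110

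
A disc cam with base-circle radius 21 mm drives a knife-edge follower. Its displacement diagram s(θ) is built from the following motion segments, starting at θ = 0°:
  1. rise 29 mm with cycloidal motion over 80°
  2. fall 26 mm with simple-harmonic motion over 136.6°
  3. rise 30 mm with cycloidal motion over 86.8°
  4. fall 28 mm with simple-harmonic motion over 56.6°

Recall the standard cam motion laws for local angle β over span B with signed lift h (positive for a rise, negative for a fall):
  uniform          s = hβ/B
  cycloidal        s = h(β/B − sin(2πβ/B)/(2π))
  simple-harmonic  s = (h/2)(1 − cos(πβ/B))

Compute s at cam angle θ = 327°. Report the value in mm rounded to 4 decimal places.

seg 1 [0°–80°] cycloidal, h=29: full span → s += 29 → s = 29.0000
seg 2 [80°–216.6°] simple-harmonic, h=-26: full span → s += -26 → s = 3.0000
seg 3 [216.6°–303.4°] cycloidal, h=30: full span → s += 30 → s = 33.0000
seg 4 [303.4°–360°] simple-harmonic, h=-28: θ=327° here. β=23.6, B=56.6. -28/2·(1 − cos(π·0.4170)) = -10.3890 → s = 22.6110

22.6110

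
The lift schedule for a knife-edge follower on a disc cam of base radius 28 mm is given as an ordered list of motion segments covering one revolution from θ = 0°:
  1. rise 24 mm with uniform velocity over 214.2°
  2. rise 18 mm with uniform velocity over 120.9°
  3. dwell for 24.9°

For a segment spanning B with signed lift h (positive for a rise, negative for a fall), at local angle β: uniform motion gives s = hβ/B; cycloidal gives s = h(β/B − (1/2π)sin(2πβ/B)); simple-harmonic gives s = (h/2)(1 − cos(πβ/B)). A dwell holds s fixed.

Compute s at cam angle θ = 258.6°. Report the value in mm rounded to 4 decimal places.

seg 1 [0°–214.2°] uniform, h=24: full span → s += 24 → s = 24.0000
seg 2 [214.2°–335.1°] uniform, h=18: θ=258.6° here. β=44.4, B=120.9. 18·44.4/120.9 = 6.6104 → s = 30.6104

30.6104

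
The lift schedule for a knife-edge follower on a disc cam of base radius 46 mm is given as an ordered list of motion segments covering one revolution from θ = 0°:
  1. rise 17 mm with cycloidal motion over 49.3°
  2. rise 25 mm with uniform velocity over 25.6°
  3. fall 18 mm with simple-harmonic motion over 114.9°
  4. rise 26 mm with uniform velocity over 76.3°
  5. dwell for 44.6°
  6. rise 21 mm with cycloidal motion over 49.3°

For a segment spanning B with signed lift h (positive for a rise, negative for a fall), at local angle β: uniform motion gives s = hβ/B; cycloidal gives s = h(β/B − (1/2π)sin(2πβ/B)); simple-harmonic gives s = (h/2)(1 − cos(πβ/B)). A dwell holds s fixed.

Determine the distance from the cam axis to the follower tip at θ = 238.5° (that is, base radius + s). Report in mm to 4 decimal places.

seg 1 [0°–49.3°] cycloidal, h=17: full span → s += 17 → s = 17.0000
seg 2 [49.3°–74.9°] uniform, h=25: full span → s += 25 → s = 42.0000
seg 3 [74.9°–189.8°] simple-harmonic, h=-18: full span → s += -18 → s = 24.0000
seg 4 [189.8°–266.1°] uniform, h=26: θ=238.5° here. β=48.7, B=76.3. 26·48.7/76.3 = 16.5950 → s = 40.5950
radial distance = base radius + s = 46 + 40.5950 = 86.5950

86.5950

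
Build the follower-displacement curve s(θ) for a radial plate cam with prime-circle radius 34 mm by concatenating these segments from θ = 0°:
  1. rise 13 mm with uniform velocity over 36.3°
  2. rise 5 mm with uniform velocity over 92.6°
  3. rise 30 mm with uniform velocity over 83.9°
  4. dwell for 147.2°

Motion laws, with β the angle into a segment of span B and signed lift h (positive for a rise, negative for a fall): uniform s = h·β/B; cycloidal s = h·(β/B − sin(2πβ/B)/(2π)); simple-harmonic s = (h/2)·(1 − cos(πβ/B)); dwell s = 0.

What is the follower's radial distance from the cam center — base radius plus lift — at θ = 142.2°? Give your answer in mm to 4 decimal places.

seg 1 [0°–36.3°] uniform, h=13: full span → s += 13 → s = 13.0000
seg 2 [36.3°–128.9°] uniform, h=5: full span → s += 5 → s = 18.0000
seg 3 [128.9°–212.8°] uniform, h=30: θ=142.2° here. β=13.3, B=83.9. 30·13.3/83.9 = 4.7557 → s = 22.7557
radial distance = base radius + s = 34 + 22.7557 = 56.7557

56.7557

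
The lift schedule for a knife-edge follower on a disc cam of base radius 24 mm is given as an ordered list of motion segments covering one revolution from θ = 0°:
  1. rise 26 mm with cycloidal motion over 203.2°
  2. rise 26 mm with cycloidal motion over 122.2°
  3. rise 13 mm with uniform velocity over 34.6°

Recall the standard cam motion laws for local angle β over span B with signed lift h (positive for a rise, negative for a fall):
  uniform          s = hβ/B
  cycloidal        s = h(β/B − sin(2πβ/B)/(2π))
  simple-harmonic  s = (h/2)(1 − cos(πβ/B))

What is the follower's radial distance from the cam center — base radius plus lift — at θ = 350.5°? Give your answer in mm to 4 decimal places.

seg 1 [0°–203.2°] cycloidal, h=26: full span → s += 26 → s = 26.0000
seg 2 [203.2°–325.4°] cycloidal, h=26: full span → s += 26 → s = 52.0000
seg 3 [325.4°–360°] uniform, h=13: θ=350.5° here. β=25.1, B=34.6. 13·25.1/34.6 = 9.4306 → s = 61.4306
radial distance = base radius + s = 24 + 61.4306 = 85.4306

85.4306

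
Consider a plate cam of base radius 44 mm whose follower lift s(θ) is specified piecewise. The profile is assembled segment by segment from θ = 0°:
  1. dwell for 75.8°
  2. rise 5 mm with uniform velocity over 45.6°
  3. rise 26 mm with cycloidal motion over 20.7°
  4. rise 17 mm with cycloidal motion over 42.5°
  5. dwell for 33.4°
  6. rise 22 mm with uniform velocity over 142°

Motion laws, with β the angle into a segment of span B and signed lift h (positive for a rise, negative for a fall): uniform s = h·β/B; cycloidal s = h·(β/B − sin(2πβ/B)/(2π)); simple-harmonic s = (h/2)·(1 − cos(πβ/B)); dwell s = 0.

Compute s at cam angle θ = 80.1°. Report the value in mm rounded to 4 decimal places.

seg 1 [0°–75.8°] dwell: s stays 0.0000
seg 2 [75.8°–121.4°] uniform, h=5: θ=80.1° here. β=4.3, B=45.6. 5·4.3/45.6 = 0.4715 → s = 0.4715

0.4715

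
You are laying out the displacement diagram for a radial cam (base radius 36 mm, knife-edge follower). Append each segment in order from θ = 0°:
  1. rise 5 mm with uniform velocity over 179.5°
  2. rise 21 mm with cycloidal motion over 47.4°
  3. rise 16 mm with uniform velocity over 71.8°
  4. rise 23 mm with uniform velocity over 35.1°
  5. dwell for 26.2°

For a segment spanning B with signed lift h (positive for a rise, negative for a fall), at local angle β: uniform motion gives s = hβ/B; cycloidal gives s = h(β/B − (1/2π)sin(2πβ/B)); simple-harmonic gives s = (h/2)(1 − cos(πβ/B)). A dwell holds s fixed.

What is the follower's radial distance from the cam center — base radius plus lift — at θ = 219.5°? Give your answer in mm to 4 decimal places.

seg 1 [0°–179.5°] uniform, h=5: full span → s += 5 → s = 5.0000
seg 2 [179.5°–226.9°] cycloidal, h=21: θ=219.5° here. β=40, B=47.4. 21·(0.8439 − sin(2π·0.8439)/(2π)) = 20.4990 → s = 25.4990
radial distance = base radius + s = 36 + 25.4990 = 61.4990

61.4990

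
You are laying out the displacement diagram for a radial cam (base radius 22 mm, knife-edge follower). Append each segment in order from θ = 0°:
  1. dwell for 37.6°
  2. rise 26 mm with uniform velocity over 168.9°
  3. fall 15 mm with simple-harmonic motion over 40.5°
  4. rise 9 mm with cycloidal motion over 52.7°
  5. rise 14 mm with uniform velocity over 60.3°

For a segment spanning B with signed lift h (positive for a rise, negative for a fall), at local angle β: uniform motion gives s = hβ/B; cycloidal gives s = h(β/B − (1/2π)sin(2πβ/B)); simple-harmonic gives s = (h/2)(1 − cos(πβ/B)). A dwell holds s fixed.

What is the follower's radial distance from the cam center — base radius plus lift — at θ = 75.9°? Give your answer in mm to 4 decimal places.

seg 1 [0°–37.6°] dwell: s stays 0.0000
seg 2 [37.6°–206.5°] uniform, h=26: θ=75.9° here. β=38.3, B=168.9. 26·38.3/168.9 = 5.8958 → s = 5.8958
radial distance = base radius + s = 22 + 5.8958 = 27.8958

27.8958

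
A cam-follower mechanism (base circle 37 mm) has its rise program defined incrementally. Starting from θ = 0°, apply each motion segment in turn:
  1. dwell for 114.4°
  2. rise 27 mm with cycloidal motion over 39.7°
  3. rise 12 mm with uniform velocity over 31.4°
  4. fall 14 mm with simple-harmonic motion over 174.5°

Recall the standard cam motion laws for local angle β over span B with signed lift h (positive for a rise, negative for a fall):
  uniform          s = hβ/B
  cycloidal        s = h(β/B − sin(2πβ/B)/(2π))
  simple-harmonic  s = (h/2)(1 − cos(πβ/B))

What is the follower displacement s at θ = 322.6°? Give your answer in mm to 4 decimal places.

seg 1 [0°–114.4°] dwell: s stays 0.0000
seg 2 [114.4°–154.1°] cycloidal, h=27: full span → s += 27 → s = 27.0000
seg 3 [154.1°–185.5°] uniform, h=12: full span → s += 12 → s = 39.0000
seg 4 [185.5°–360°] simple-harmonic, h=-14: θ=322.6° here. β=137.1, B=174.5. -14/2·(1 − cos(π·0.7857)) = -12.4723 → s = 26.5277

26.5277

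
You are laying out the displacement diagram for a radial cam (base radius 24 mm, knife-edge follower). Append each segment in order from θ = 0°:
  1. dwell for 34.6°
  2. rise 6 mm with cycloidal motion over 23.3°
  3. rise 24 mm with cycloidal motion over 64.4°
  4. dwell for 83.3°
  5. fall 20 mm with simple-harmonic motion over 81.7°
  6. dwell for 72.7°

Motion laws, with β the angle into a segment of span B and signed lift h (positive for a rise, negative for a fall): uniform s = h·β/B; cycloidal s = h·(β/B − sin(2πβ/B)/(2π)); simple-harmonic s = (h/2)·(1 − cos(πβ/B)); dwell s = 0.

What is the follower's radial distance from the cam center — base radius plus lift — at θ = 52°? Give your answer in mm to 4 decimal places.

seg 1 [0°–34.6°] dwell: s stays 0.0000
seg 2 [34.6°–57.9°] cycloidal, h=6: θ=52° here. β=17.4, B=23.3. 6·(0.7468 − sin(2π·0.7468)/(2π)) = 5.4354 → s = 5.4354
radial distance = base radius + s = 24 + 5.4354 = 29.4354

29.4354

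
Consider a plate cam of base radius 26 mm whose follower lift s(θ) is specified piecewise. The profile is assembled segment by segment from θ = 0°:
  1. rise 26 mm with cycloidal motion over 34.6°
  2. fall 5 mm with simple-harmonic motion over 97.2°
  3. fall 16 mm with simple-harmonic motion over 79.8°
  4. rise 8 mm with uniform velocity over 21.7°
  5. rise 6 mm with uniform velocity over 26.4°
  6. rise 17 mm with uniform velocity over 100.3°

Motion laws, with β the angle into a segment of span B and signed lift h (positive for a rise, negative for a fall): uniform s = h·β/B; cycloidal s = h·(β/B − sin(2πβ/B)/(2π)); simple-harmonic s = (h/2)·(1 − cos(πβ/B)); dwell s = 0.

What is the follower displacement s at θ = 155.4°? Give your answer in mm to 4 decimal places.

seg 1 [0°–34.6°] cycloidal, h=26: full span → s += 26 → s = 26.0000
seg 2 [34.6°–131.8°] simple-harmonic, h=-5: full span → s += -5 → s = 21.0000
seg 3 [131.8°–211.6°] simple-harmonic, h=-16: θ=155.4° here. β=23.6, B=79.8. -16/2·(1 − cos(π·0.2957)) = -3.2115 → s = 17.7885

17.7885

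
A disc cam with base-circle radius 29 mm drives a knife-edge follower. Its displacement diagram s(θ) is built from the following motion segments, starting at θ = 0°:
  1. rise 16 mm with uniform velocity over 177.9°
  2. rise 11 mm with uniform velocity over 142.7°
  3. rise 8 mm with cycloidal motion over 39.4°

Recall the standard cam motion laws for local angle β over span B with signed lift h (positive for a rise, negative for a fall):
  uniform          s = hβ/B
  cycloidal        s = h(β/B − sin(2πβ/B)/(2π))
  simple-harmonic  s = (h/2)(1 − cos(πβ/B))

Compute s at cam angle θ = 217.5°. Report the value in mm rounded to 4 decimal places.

seg 1 [0°–177.9°] uniform, h=16: full span → s += 16 → s = 16.0000
seg 2 [177.9°–320.6°] uniform, h=11: θ=217.5° here. β=39.6, B=142.7. 11·39.6/142.7 = 3.0526 → s = 19.0526

19.0526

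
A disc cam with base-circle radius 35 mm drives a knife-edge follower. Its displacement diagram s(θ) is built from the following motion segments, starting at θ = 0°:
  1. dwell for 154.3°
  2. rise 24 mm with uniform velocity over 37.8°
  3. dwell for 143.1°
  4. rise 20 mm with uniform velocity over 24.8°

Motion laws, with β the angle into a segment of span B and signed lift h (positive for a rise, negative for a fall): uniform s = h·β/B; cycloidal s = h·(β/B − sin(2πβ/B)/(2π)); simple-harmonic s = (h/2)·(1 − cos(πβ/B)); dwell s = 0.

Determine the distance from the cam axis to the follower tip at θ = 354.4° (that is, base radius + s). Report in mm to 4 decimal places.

seg 1 [0°–154.3°] dwell: s stays 0.0000
seg 2 [154.3°–192.1°] uniform, h=24: full span → s += 24 → s = 24.0000
seg 3 [192.1°–335.2°] dwell: s stays 24.0000
seg 4 [335.2°–360°] uniform, h=20: θ=354.4° here. β=19.2, B=24.8. 20·19.2/24.8 = 15.4839 → s = 39.4839
radial distance = base radius + s = 35 + 39.4839 = 74.4839

74.4839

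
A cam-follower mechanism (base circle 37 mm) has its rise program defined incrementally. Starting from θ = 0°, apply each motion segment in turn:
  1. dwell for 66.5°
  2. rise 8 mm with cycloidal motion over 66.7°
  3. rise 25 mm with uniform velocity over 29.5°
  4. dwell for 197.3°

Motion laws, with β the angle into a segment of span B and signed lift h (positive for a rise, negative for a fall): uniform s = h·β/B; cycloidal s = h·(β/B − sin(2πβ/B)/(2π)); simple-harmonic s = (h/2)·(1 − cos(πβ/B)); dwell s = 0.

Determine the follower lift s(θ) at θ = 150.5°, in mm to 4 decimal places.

seg 1 [0°–66.5°] dwell: s stays 0.0000
seg 2 [66.5°–133.2°] cycloidal, h=8: full span → s += 8 → s = 8.0000
seg 3 [133.2°–162.7°] uniform, h=25: θ=150.5° here. β=17.3, B=29.5. 25·17.3/29.5 = 14.6610 → s = 22.6610

22.6610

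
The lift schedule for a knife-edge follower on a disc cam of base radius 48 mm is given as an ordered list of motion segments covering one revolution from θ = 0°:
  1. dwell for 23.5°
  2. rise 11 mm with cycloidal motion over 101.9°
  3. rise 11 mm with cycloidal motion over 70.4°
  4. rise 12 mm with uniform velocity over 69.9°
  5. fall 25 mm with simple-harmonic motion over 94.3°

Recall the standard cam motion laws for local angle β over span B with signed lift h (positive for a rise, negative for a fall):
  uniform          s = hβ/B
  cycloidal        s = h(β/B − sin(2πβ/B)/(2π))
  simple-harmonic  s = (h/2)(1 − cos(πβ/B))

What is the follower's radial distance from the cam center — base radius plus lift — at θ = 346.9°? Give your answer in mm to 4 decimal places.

seg 1 [0°–23.5°] dwell: s stays 0.0000
seg 2 [23.5°–125.4°] cycloidal, h=11: full span → s += 11 → s = 11.0000
seg 3 [125.4°–195.8°] cycloidal, h=11: full span → s += 11 → s = 22.0000
seg 4 [195.8°–265.7°] uniform, h=12: full span → s += 12 → s = 34.0000
seg 5 [265.7°–360°] simple-harmonic, h=-25: θ=346.9° here. β=81.2, B=94.3. -25/2·(1 − cos(π·0.8611)) = -23.8284 → s = 10.1716
radial distance = base radius + s = 48 + 10.1716 = 58.1716

58.1716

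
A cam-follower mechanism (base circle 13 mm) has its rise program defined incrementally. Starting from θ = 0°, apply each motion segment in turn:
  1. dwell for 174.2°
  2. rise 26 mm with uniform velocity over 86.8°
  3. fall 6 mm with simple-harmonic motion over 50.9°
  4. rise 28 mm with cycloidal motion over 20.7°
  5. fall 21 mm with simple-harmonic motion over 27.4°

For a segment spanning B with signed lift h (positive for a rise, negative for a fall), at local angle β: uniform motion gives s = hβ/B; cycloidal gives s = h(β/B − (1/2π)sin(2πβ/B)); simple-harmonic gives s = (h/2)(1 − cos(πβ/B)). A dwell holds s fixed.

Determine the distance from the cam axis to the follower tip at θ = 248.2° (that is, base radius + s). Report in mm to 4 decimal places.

seg 1 [0°–174.2°] dwell: s stays 0.0000
seg 2 [174.2°–261°] uniform, h=26: θ=248.2° here. β=74, B=86.8. 26·74/86.8 = 22.1659 → s = 22.1659
radial distance = base radius + s = 13 + 22.1659 = 35.1659

35.1659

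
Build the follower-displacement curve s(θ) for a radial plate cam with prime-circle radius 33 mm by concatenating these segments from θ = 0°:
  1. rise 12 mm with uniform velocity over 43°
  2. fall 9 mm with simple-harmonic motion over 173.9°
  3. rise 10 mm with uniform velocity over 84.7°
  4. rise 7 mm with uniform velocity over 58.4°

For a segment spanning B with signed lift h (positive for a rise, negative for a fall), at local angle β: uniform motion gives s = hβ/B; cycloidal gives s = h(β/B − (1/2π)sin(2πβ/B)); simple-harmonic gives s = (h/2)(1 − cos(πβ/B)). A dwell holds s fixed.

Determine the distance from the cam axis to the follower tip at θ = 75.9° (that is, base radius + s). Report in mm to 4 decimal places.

seg 1 [0°–43°] uniform, h=12: full span → s += 12 → s = 12.0000
seg 2 [43°–216.9°] simple-harmonic, h=-9: θ=75.9° here. β=32.9, B=173.9. -9/2·(1 − cos(π·0.1892)) = -0.7717 → s = 11.2283
radial distance = base radius + s = 33 + 11.2283 = 44.2283

44.2283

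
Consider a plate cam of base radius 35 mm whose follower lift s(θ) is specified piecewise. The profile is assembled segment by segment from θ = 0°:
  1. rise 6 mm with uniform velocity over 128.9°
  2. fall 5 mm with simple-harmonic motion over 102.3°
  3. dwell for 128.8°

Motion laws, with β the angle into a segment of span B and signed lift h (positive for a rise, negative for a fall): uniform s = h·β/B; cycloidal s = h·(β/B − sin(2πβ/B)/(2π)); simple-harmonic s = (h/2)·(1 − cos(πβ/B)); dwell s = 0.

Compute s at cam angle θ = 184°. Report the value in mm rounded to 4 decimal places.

seg 1 [0°–128.9°] uniform, h=6: full span → s += 6 → s = 6.0000
seg 2 [128.9°–231.2°] simple-harmonic, h=-5: θ=184° here. β=55.1, B=102.3. -5/2·(1 − cos(π·0.5386)) = -2.8025 → s = 3.1975

3.1975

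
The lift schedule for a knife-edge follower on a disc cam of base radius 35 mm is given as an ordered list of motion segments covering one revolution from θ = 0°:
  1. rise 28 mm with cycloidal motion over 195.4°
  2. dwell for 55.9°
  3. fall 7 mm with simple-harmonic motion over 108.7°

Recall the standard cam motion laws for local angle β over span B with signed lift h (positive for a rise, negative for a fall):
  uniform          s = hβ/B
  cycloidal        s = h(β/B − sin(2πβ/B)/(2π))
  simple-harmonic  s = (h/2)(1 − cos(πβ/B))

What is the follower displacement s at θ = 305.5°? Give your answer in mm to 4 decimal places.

seg 1 [0°–195.4°] cycloidal, h=28: full span → s += 28 → s = 28.0000
seg 2 [195.4°–251.3°] dwell: s stays 28.0000
seg 3 [251.3°–360°] simple-harmonic, h=-7: θ=305.5° here. β=54.2, B=108.7. -7/2·(1 − cos(π·0.4986)) = -3.4848 → s = 24.5152

24.5152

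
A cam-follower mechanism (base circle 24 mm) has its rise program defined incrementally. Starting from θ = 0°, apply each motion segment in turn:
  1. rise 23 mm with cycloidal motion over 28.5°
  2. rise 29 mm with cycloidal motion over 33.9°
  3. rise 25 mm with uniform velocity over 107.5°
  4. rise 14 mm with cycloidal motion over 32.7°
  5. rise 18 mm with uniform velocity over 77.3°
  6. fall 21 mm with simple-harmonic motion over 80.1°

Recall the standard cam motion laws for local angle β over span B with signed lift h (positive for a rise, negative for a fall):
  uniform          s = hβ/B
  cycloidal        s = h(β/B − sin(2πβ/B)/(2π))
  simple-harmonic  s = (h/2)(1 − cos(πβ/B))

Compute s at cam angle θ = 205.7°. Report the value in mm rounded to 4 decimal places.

seg 1 [0°–28.5°] cycloidal, h=23: full span → s += 23 → s = 23.0000
seg 2 [28.5°–62.4°] cycloidal, h=29: full span → s += 29 → s = 52.0000
seg 3 [62.4°–169.9°] uniform, h=25: full span → s += 25 → s = 77.0000
seg 4 [169.9°–202.6°] cycloidal, h=14: full span → s += 14 → s = 91.0000
seg 5 [202.6°–279.9°] uniform, h=18: θ=205.7° here. β=3.1, B=77.3. 18·3.1/77.3 = 0.7219 → s = 91.7219

91.7219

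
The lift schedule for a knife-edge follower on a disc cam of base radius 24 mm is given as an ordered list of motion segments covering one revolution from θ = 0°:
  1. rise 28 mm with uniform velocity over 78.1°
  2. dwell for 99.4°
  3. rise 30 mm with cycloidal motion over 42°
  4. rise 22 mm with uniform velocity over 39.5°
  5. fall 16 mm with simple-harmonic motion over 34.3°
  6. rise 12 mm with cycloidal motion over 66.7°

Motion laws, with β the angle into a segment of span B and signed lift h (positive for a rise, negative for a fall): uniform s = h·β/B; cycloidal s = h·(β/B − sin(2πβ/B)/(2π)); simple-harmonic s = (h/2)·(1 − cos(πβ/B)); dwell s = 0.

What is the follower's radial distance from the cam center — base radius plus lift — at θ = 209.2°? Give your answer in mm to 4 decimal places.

seg 1 [0°–78.1°] uniform, h=28: full span → s += 28 → s = 28.0000
seg 2 [78.1°–177.5°] dwell: s stays 28.0000
seg 3 [177.5°–219.5°] cycloidal, h=30: θ=209.2° here. β=31.7, B=42. 30·(0.7548 − sin(2π·0.7548)/(2π)) = 27.4154 → s = 55.4154
radial distance = base radius + s = 24 + 55.4154 = 79.4154

79.4154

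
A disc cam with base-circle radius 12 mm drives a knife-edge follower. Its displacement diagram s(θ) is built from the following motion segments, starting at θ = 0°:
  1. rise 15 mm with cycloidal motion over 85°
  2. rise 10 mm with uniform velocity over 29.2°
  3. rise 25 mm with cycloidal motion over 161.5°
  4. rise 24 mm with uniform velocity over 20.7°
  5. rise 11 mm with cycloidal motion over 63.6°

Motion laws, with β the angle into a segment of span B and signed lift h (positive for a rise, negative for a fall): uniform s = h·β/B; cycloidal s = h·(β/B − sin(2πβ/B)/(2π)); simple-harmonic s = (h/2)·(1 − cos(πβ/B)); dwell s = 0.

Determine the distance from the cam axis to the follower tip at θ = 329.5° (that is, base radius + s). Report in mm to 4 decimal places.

seg 1 [0°–85°] cycloidal, h=15: full span → s += 15 → s = 15.0000
seg 2 [85°–114.2°] uniform, h=10: full span → s += 10 → s = 25.0000
seg 3 [114.2°–275.7°] cycloidal, h=25: full span → s += 25 → s = 50.0000
seg 4 [275.7°–296.4°] uniform, h=24: full span → s += 24 → s = 74.0000
seg 5 [296.4°–360°] cycloidal, h=11: θ=329.5° here. β=33.1, B=63.6. 11·(0.5204 − sin(2π·0.5204)/(2π)) = 5.9491 → s = 79.9491
radial distance = base radius + s = 12 + 79.9491 = 91.9491

91.9491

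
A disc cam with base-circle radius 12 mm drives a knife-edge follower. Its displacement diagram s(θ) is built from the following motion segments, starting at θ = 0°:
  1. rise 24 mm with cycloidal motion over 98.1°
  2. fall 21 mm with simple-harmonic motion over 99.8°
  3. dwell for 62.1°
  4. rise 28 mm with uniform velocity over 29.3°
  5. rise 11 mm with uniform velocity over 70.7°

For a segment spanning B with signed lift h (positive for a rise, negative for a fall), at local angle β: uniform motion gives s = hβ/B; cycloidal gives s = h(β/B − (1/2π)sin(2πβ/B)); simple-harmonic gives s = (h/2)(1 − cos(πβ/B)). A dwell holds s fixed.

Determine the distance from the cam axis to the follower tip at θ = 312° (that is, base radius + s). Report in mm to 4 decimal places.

seg 1 [0°–98.1°] cycloidal, h=24: full span → s += 24 → s = 24.0000
seg 2 [98.1°–197.9°] simple-harmonic, h=-21: full span → s += -21 → s = 3.0000
seg 3 [197.9°–260°] dwell: s stays 3.0000
seg 4 [260°–289.3°] uniform, h=28: full span → s += 28 → s = 31.0000
seg 5 [289.3°–360°] uniform, h=11: θ=312° here. β=22.7, B=70.7. 11·22.7/70.7 = 3.5318 → s = 34.5318
radial distance = base radius + s = 12 + 34.5318 = 46.5318

46.5318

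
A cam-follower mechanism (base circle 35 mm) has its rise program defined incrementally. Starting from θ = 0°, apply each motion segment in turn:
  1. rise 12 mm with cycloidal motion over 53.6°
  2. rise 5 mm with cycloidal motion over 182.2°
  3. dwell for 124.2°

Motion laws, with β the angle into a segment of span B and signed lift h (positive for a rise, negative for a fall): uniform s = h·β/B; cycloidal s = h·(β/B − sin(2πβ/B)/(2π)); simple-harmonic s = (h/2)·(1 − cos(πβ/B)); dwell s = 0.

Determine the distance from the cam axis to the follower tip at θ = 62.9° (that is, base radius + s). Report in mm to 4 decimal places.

seg 1 [0°–53.6°] cycloidal, h=12: full span → s += 12 → s = 12.0000
seg 2 [53.6°–235.8°] cycloidal, h=5: θ=62.9° here. β=9.3, B=182.2. 5·(0.0510 − sin(2π·0.0510)/(2π)) = 0.0044 → s = 12.0044
radial distance = base radius + s = 35 + 12.0044 = 47.0044

47.0044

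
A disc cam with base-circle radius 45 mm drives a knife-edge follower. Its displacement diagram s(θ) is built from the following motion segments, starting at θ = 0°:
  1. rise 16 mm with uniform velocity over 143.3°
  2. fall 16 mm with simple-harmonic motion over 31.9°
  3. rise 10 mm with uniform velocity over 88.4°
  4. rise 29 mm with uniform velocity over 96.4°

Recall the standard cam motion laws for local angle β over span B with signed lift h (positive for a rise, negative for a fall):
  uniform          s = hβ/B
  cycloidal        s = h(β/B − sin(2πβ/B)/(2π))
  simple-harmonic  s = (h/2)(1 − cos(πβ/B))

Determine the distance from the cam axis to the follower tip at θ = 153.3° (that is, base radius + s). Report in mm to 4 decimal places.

seg 1 [0°–143.3°] uniform, h=16: full span → s += 16 → s = 16.0000
seg 2 [143.3°–175.2°] simple-harmonic, h=-16: θ=153.3° here. β=10, B=31.9. -16/2·(1 − cos(π·0.3135)) = -3.5759 → s = 12.4241
radial distance = base radius + s = 45 + 12.4241 = 57.4241

57.4241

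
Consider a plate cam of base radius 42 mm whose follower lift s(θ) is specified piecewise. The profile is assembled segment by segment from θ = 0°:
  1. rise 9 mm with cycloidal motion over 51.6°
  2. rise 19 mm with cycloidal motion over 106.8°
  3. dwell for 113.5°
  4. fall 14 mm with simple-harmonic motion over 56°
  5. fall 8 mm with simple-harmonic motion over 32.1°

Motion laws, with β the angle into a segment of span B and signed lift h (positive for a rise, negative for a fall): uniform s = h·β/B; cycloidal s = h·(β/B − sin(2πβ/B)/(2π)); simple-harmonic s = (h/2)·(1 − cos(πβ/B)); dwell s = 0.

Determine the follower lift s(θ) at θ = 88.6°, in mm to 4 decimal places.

seg 1 [0°–51.6°] cycloidal, h=9: full span → s += 9 → s = 9.0000
seg 2 [51.6°–158.4°] cycloidal, h=19: θ=88.6° here. β=37, B=106.8. 19·(0.3464 − sin(2π·0.3464)/(2π)) = 4.0969 → s = 13.0969

13.0969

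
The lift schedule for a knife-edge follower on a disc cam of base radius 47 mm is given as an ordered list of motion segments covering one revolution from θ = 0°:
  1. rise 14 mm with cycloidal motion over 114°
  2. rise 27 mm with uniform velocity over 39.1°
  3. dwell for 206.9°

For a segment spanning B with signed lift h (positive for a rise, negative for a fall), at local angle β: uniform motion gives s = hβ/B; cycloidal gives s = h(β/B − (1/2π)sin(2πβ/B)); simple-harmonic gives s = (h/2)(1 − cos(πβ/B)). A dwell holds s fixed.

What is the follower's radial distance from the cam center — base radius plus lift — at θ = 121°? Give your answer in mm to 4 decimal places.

seg 1 [0°–114°] cycloidal, h=14: full span → s += 14 → s = 14.0000
seg 2 [114°–153.1°] uniform, h=27: θ=121° here. β=7, B=39.1. 27·7/39.1 = 4.8338 → s = 18.8338
radial distance = base radius + s = 47 + 18.8338 = 65.8338

65.8338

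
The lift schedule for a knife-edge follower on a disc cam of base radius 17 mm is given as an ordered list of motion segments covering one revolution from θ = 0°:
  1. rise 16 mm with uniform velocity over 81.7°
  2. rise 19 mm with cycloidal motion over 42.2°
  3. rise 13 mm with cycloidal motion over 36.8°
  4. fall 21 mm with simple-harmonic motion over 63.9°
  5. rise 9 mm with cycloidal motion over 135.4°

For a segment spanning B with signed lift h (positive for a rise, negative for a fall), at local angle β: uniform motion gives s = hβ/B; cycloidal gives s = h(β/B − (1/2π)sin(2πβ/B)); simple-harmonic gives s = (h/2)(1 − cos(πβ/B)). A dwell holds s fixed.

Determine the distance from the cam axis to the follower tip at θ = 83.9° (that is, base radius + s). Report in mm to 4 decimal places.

seg 1 [0°–81.7°] uniform, h=16: full span → s += 16 → s = 16.0000
seg 2 [81.7°–123.9°] cycloidal, h=19: θ=83.9° here. β=2.2, B=42.2. 19·(0.0521 − sin(2π·0.0521)/(2π)) = 0.0176 → s = 16.0176
radial distance = base radius + s = 17 + 16.0176 = 33.0176

33.0176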